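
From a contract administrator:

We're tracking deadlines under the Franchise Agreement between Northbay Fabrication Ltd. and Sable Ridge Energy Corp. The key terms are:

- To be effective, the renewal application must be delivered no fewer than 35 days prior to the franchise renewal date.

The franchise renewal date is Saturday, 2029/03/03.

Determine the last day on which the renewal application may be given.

2029/01/27

2029/03/03 minus 35 days is 2029/01/27.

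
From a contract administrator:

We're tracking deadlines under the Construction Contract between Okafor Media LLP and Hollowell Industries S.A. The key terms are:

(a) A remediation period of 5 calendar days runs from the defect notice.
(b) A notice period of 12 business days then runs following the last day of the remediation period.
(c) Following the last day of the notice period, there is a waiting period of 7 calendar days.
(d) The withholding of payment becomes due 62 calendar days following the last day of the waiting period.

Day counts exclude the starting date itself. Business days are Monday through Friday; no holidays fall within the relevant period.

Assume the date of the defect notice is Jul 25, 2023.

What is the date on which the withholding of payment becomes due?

The last day of the remediation period: Jul 25, 2023 + 5 days = Jul 30, 2023.
The last day of the notice period: 12 business days after Sunday, Jul 30, 2023, skipping weekends — Jul 31, Aug 1, Aug 2, Aug 3, …, Aug 11, Aug 14, Aug 15 — lands on Tuesday, Aug 15, 2023.
Adding 7 calendar days to Aug 15, 2023 gives Aug 22, 2023, which is the last day of the waiting period.
The date on which the withholding of payment becomes due: Aug 22, 2023 + 62 days = Oct 23, 2023.

Oct 23, 2023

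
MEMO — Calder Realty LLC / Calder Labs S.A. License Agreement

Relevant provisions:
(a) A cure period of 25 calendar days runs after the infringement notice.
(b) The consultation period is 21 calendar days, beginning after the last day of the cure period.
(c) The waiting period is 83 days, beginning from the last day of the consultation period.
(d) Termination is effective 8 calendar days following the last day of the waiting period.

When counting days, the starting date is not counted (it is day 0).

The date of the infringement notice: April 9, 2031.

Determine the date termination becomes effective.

The last day of the cure period: 25 calendar days after April 9, 2031 is May 4, 2031.
The last day of the consultation period: May 4, 2031 + 21 days = May 25, 2031.
The last day of the waiting period: 83 calendar days after May 25, 2031 is August 16, 2031.
The date termination becomes effective: August 16, 2031 + 8 days = August 24, 2031.

August 24, 2031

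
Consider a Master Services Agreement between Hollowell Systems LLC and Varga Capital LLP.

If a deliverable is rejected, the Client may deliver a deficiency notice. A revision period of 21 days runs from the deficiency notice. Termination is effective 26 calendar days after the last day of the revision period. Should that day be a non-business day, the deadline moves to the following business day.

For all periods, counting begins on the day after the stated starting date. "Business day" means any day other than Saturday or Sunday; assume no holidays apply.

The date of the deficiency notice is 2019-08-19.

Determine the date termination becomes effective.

Adding 21 calendar days to 2019-08-19 gives 2019-09-09, which is the last day of the revision period.
Adding 26 calendar days to 2019-09-09 gives 2019-10-05, which is the date termination becomes effective. That falls on a Saturday, so it rolls to the next business day, Monday, 2019-10-07.

2019-10-07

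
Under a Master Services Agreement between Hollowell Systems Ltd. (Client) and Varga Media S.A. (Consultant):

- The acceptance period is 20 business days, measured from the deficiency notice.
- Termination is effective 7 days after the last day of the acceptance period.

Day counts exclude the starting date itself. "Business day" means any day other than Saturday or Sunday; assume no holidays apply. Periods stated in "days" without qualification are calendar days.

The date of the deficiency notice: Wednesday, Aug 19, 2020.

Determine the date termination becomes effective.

Sep 23, 2020

From Wednesday, Aug 19, 2020, 20 business days (Aug 20, Aug 21, Aug 24, Aug 25, …, Sep 14, Sep 15, Sep 16, skipping weekends) brings us to Wednesday, Sep 16, 2020, which is the last day of the acceptance period.
The date termination becomes effective: Sep 16, 2020 + 7 days = Sep 23, 2020.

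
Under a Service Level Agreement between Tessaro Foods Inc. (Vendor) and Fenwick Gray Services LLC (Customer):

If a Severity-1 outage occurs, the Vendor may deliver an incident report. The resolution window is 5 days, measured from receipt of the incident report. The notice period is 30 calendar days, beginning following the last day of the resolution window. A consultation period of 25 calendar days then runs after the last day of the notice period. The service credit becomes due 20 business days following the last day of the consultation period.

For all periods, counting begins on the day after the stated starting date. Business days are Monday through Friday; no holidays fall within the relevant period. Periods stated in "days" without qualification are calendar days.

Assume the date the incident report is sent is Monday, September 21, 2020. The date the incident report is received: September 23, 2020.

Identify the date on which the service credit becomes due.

December 18, 2020

The last day of the resolution window: September 23, 2020 + 5 days = September 28, 2020.
The last day of the notice period: September 28, 2020 + 30 days = October 28, 2020.
The last day of the consultation period: 25 calendar days after October 28, 2020 is November 22, 2020.
The date on which the service credit becomes due: 20 business days after Sunday, November 22, 2020, skipping weekends — Nov 23, Nov 24, Nov 25, Nov 26, …, Dec 16, Dec 17, Dec 18 — lands on Friday, December 18, 2020.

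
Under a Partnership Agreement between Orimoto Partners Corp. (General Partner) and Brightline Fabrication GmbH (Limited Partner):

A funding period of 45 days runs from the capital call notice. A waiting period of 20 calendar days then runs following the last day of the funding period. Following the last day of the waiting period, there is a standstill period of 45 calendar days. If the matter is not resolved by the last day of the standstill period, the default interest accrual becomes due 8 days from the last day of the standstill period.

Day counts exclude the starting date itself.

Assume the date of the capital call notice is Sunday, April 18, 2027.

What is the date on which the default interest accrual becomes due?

August 14, 2027

Adding 45 calendar days to April 18, 2027 gives June 2, 2027, which is the last day of the funding period.
The last day of the waiting period: 20 calendar days after June 2, 2027 is June 22, 2027.
The last day of the standstill period: June 22, 2027 + 45 days = August 6, 2027.
The date on which the default interest accrual becomes due: 8 calendar days after August 6, 2027 is August 14, 2027.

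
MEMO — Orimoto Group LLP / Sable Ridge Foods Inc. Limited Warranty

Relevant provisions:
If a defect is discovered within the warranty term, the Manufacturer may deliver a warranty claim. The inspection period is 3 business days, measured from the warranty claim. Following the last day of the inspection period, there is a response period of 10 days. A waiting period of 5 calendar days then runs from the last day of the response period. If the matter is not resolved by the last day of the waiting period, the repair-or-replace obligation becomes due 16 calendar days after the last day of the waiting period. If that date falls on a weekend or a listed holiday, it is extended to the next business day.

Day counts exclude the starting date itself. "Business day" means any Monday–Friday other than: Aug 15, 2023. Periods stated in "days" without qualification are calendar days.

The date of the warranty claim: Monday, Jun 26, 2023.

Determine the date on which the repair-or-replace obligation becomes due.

Jul 31, 2023

From Monday, Jun 26, 2023, 3 business days (Jun 27, Jun 28, Jun 29, skipping weekends) brings us to Thursday, Jun 29, 2023, which is the last day of the inspection period.
The last day of the response period: 10 calendar days after Jun 29, 2023 is Jul 9, 2023.
The last day of the waiting period: Jul 9, 2023 + 5 days = Jul 14, 2023.
The date on which the repair-or-replace obligation becomes due: Jul 14, 2023 + 16 days = Jul 30, 2023. That falls on a Sunday, so it rolls to the next business day, Monday, Jul 31, 2023.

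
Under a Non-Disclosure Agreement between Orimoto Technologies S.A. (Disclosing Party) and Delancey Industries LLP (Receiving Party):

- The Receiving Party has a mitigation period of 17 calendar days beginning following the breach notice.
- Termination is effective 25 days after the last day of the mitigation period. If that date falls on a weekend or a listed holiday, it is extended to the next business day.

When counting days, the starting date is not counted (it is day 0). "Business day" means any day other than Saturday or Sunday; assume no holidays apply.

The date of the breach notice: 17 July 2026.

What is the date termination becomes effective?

The last day of the mitigation period: 17 calendar days after 17 July 2026 is 3 August 2026.
The date termination becomes effective: 25 calendar days after 3 August 2026 is 28 August 2026. 28 August 2026 is a Friday, so no roll-forward applies.

28 August 2026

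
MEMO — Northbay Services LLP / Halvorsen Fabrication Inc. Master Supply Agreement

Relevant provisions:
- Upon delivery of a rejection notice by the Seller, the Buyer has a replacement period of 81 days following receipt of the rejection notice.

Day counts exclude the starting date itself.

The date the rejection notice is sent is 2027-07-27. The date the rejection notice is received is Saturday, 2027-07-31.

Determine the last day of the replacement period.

2027-10-20

The last day of the replacement period: 81 calendar days after 2027-07-31 is 2027-10-20.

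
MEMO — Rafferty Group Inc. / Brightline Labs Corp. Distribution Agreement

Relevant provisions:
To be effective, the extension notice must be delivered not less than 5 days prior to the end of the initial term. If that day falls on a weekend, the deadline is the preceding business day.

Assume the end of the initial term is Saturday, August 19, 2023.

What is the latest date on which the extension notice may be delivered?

August 14, 2023

Counting back 5 calendar days from August 19, 2023 gives August 14, 2023. That is a Monday, so no adjustment is needed.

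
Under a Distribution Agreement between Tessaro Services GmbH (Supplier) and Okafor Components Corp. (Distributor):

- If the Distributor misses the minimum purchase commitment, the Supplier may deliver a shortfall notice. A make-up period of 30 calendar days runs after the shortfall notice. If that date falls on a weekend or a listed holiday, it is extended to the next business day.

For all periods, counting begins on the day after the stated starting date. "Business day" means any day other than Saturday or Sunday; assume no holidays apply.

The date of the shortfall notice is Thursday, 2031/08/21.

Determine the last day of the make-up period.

2031/09/22

The last day of the make-up period: 2031/08/21 + 30 days = 2031/09/20. That falls on a Saturday, so it rolls to the next business day, Monday, 2031/09/22.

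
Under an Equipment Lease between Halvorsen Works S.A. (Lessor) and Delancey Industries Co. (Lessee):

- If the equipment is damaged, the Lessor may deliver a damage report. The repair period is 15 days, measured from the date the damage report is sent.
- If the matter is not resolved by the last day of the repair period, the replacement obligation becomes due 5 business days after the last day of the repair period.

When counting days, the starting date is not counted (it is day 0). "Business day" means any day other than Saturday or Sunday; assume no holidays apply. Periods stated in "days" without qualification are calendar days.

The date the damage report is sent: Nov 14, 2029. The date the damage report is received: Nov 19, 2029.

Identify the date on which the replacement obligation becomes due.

Adding 15 calendar days to Nov 14, 2029 gives Nov 29, 2029, which is the last day of the repair period.
The date on which the replacement obligation becomes due: 5 business days after Thursday, Nov 29, 2029, skipping weekends — Nov 30, Dec 3, Dec 4, Dec 5, Dec 6 — lands on Thursday, Dec 6, 2029.

Dec 6, 2029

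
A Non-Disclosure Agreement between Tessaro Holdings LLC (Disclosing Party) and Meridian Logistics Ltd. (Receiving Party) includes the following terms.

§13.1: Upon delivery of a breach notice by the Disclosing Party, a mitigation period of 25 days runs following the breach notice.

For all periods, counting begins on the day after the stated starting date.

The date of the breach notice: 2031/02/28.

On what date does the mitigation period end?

Adding 25 calendar days to 2031/02/28 gives 2031/03/25, which is the last day of the mitigation period.

2031/03/25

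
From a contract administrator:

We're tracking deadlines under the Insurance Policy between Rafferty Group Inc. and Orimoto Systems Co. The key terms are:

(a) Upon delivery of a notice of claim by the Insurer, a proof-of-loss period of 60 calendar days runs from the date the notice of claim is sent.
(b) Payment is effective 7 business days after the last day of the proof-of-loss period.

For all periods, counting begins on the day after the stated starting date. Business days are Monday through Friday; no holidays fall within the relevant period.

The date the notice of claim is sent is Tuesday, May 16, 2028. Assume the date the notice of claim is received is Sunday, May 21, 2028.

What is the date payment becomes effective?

Jul 25, 2028

The last day of the proof-of-loss period: 60 calendar days after May 16, 2028 is Jul 15, 2028.
The date payment becomes effective: counting 7 business days from Saturday, Jul 15, 2028 (Jul 17, Jul 18, Jul 19, Jul 20, Jul 21, Jul 24, Jul 25, skipping weekends) reaches Tuesday, Jul 25, 2028.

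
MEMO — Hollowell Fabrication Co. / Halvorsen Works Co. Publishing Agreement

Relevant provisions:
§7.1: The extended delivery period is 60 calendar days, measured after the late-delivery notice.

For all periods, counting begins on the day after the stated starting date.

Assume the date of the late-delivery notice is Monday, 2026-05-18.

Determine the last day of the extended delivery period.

2026-07-17

The last day of the extended delivery period: 60 calendar days after 2026-05-18 is 2026-07-17.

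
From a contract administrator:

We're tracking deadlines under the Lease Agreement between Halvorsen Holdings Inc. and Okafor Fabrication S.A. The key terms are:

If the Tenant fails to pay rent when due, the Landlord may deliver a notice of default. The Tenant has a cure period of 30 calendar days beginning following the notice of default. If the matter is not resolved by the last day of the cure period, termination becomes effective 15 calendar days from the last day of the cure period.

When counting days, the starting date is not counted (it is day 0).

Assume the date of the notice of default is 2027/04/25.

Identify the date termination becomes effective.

The last day of the cure period: 2027/04/25 + 30 days = 2027/05/25.
Adding 15 calendar days to 2027/05/25 gives 2027/06/09, which is the date termination becomes effective.

2027/06/09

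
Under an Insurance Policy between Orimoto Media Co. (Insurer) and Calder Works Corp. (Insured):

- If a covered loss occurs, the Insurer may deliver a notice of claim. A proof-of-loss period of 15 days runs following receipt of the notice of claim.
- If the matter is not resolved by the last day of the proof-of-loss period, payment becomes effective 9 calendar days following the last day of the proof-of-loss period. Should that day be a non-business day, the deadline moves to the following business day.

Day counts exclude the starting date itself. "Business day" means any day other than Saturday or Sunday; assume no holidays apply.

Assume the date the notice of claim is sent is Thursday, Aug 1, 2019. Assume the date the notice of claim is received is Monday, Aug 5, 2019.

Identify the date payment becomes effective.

The last day of the proof-of-loss period: 15 calendar days after Aug 5, 2019 is Aug 20, 2019.
Adding 9 calendar days to Aug 20, 2019 gives Aug 29, 2019, which is the date payment becomes effective. Aug 29, 2019 is a Thursday, so no roll-forward applies.

Aug 29, 2019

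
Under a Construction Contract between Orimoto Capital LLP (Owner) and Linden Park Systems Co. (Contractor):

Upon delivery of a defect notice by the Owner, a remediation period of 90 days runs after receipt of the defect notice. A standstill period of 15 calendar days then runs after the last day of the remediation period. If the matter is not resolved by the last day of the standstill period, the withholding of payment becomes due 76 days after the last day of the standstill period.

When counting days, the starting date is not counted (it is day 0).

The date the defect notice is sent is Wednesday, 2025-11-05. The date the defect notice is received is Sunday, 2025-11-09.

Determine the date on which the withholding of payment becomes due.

The last day of the remediation period: 2025-11-09 + 90 days = 2026-02-07.
The last day of the standstill period: 2026-02-07 + 15 days = 2026-02-22.
The date on which the withholding of payment becomes due: 2026-02-22 + 76 days = 2026-05-09.

2026-05-09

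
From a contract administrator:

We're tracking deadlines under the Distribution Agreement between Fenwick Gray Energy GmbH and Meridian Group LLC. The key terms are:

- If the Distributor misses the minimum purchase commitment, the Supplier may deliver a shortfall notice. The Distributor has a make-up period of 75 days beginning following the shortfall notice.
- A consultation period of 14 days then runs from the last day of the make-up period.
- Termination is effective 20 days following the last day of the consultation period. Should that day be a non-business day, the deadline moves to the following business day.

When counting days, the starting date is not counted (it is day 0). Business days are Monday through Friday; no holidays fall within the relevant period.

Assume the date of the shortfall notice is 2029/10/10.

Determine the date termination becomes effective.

The last day of the make-up period: 2029/10/10 + 75 days = 2029/12/24.
Adding 14 calendar days to 2029/12/24 gives 2030/01/07, which is the last day of the consultation period.
Adding 20 calendar days to 2030/01/07 gives 2030/01/27, which is the date termination becomes effective. That falls on a Sunday, so it rolls to the next business day, Monday, 2030/01/28.

2030/01/28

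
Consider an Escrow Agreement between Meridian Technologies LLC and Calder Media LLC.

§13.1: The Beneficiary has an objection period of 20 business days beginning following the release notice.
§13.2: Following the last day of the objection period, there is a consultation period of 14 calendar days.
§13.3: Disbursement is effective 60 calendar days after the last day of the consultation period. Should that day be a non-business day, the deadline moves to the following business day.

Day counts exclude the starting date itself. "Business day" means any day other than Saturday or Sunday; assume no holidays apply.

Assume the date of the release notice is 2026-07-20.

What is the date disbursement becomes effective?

2026-10-30

The last day of the objection period: 20 business days after Monday, 2026-07-20, skipping weekends — Jul 21, Jul 22, Jul 23, Jul 24, …, Aug 13, Aug 14, Aug 17 — lands on Monday, 2026-08-17.
Adding 14 calendar days to 2026-08-17 gives 2026-08-31, which is the last day of the consultation period.
Adding 60 calendar days to 2026-08-31 gives 2026-10-30, which is the date disbursement becomes effective. 2026-10-30 is a Friday, so no roll-forward applies.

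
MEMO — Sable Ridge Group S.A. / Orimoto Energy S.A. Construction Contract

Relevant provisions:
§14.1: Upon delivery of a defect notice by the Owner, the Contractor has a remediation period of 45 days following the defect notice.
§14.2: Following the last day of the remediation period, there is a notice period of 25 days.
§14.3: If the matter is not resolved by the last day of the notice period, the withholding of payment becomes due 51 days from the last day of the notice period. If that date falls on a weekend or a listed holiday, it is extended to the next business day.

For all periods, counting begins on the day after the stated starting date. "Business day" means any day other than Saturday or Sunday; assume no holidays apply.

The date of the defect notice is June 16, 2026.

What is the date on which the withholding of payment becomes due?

The last day of the remediation period: 45 calendar days after June 16, 2026 is July 31, 2026.
The last day of the notice period: 25 calendar days after July 31, 2026 is August 25, 2026.
The date on which the withholding of payment becomes due: 51 calendar days after August 25, 2026 is October 15, 2026. October 15, 2026 is a Thursday, so no roll-forward applies.

October 15, 2026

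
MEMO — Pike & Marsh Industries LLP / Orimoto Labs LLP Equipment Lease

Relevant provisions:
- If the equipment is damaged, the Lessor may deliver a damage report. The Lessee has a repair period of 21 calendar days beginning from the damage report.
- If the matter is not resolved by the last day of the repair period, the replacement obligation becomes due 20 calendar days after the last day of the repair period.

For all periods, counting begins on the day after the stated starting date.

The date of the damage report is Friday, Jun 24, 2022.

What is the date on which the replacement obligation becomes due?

The last day of the repair period: 21 calendar days after Jun 24, 2022 is Jul 15, 2022.
The date on which the replacement obligation becomes due: Jul 15, 2022 + 20 days = Aug 4, 2022.

Aug 4, 2022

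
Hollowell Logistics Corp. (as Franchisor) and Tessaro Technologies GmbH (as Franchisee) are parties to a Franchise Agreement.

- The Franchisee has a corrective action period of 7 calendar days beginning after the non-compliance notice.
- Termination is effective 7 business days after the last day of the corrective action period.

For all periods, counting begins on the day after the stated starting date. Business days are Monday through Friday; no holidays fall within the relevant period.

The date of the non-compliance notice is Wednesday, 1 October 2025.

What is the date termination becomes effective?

The last day of the corrective action period: 7 calendar days after 1 October 2025 is 8 October 2025.
The date termination becomes effective: 7 business days after Wednesday, 8 October 2025, skipping weekends — Oct 9, Oct 10, Oct 13, Oct 14, Oct 15, Oct 16, Oct 17 — lands on Friday, 17 October 2025.

17 October 2025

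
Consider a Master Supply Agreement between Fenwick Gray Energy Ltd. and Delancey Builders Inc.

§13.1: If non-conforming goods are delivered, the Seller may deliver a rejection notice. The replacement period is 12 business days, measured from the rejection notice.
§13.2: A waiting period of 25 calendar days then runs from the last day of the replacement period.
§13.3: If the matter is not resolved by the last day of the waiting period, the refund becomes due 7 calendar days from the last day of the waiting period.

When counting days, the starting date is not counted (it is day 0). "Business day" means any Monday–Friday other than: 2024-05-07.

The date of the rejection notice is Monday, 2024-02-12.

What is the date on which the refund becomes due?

The last day of the replacement period: 12 business days after Monday, 2024-02-12, skipping weekends — Feb 13, Feb 14, Feb 15, Feb 16, …, Feb 26, Feb 27, Feb 28 — lands on Wednesday, 2024-02-28.
The last day of the waiting period: 25 calendar days after 2024-02-28 is 2024-03-24.
Adding 7 calendar days to 2024-03-24 gives 2024-03-31, which is the date on which the refund becomes due.

2024-03-31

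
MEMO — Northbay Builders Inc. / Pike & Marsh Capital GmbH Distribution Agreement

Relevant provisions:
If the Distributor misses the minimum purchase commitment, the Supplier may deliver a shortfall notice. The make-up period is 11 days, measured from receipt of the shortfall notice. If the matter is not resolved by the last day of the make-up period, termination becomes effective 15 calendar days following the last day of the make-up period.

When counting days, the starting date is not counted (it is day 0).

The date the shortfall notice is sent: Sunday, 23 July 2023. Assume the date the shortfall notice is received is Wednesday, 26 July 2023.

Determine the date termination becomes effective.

Adding 11 calendar days to 26 July 2023 gives 6 August 2023, which is the last day of the make-up period.
The date termination becomes effective: 15 calendar days after 6 August 2023 is 21 August 2023.

21 August 2023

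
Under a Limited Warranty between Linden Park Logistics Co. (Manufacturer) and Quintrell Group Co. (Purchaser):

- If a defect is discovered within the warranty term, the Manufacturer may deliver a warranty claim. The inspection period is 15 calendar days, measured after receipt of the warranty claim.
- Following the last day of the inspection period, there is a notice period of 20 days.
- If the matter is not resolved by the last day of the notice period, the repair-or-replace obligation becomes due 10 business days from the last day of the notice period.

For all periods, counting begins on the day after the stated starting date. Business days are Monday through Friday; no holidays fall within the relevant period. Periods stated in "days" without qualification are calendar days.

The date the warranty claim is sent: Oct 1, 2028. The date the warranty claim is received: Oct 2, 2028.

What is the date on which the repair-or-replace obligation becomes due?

Nov 20, 2028

The last day of the inspection period: 15 calendar days after Oct 2, 2028 is Oct 17, 2028.
The last day of the notice period: Oct 17, 2028 + 20 days = Nov 6, 2028.
The date on which the repair-or-replace obligation becomes due: 10 business days after Monday, Nov 6, 2028, skipping weekends — Nov 7, Nov 8, Nov 9, Nov 10, Nov 13, Nov 14, Nov 15, Nov 16, Nov 17, Nov 20 — lands on Monday, Nov 20, 2028.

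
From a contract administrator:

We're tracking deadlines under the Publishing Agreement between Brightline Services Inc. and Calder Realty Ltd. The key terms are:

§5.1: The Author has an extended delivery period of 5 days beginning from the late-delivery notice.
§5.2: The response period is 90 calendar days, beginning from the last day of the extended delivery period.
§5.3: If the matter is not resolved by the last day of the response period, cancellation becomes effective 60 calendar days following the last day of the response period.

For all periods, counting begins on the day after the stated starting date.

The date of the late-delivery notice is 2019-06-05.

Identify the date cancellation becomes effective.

2019-11-07

Adding 5 calendar days to 2019-06-05 gives 2019-06-10, which is the last day of the extended delivery period.
Adding 90 calendar days to 2019-06-10 gives 2019-09-08, which is the last day of the response period.
The date cancellation becomes effective: 60 calendar days after 2019-09-08 is 2019-11-07.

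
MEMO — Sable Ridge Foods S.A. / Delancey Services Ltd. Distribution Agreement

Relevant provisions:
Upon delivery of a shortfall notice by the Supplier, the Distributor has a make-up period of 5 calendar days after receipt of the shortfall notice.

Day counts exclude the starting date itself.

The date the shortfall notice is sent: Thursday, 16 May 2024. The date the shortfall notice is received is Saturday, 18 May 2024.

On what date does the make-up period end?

The last day of the make-up period: 18 May 2024 + 5 days = 23 May 2024.

23 May 2024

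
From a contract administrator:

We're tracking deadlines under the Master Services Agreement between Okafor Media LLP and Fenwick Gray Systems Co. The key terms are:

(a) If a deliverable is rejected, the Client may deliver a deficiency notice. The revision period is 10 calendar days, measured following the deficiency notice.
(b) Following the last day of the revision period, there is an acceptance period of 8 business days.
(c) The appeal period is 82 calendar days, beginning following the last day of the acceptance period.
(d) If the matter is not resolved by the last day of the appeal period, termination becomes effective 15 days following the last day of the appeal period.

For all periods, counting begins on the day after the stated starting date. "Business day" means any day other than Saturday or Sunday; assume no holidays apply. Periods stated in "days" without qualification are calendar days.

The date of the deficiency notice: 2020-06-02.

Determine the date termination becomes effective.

2020-09-29

The last day of the revision period: 10 calendar days after 2020-06-02 is 2020-06-12.
From Friday, 2020-06-12, 8 business days (Jun 15, Jun 16, Jun 17, Jun 18, Jun 19, Jun 22, Jun 23, Jun 24, skipping weekends) brings us to Wednesday, 2020-06-24, which is the last day of the acceptance period.
Adding 82 calendar days to 2020-06-24 gives 2020-09-14, which is the last day of the appeal period.
Adding 15 calendar days to 2020-09-14 gives 2020-09-29, which is the date termination becomes effective.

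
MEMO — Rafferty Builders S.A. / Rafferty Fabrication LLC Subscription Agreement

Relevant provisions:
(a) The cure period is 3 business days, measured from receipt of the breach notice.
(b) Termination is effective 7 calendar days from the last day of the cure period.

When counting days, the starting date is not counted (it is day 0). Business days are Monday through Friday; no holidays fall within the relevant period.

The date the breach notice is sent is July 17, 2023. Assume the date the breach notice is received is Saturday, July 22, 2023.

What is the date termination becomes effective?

From Saturday, July 22, 2023, 3 business days (Jul 24, Jul 25, Jul 26, skipping weekends) brings us to Wednesday, July 26, 2023, which is the last day of the cure period.
Adding 7 calendar days to July 26, 2023 gives August 2, 2023, which is the date termination becomes effective.

August 2, 2023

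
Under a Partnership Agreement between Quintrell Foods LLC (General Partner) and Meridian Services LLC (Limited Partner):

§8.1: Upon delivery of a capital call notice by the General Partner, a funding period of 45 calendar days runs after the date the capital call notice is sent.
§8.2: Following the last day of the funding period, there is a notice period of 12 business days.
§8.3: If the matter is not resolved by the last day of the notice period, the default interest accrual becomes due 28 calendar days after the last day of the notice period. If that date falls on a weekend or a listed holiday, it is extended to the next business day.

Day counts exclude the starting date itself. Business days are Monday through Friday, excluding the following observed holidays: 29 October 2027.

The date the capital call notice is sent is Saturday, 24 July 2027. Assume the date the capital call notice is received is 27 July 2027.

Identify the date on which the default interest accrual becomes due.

The last day of the funding period: 24 July 2027 + 45 days = 7 September 2027.
The last day of the notice period: counting 12 business days from Tuesday, 7 September 2027 (Sep 8, Sep 9, Sep 10, Sep 13, …, Sep 21, Sep 22, Sep 23, skipping weekends) reaches Thursday, 23 September 2027.
Adding 28 calendar days to 23 September 2027 gives 21 October 2027, which is the date on which the default interest accrual becomes due. 21 October 2027 is a Thursday and is not a listed holiday, so no roll-forward applies.

21 October 2027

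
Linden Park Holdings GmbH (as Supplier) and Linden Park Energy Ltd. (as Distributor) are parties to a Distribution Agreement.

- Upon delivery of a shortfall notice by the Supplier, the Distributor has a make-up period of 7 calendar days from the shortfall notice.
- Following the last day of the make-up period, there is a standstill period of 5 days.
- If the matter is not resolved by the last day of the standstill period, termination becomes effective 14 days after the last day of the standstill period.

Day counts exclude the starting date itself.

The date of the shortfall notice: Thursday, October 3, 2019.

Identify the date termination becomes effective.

The last day of the make-up period: October 3, 2019 + 7 days = October 10, 2019.
Adding 5 calendar days to October 10, 2019 gives October 15, 2019, which is the last day of the standstill period.
Adding 14 calendar days to October 15, 2019 gives October 29, 2019, which is the date termination becomes effective.

October 29, 2019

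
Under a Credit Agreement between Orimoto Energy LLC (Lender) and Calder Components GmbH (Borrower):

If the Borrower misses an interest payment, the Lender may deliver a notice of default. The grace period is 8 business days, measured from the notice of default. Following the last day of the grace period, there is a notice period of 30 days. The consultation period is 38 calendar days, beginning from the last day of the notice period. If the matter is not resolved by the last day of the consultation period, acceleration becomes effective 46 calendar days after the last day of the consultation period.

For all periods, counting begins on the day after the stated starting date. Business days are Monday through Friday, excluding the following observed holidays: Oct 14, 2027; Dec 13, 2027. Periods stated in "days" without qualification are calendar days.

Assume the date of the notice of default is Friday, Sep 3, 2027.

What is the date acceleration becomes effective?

Jan 7, 2028

From Friday, Sep 3, 2027, 8 business days (Sep 6, Sep 7, Sep 8, Sep 9, Sep 10, Sep 13, Sep 14, Sep 15, skipping weekends) brings us to Wednesday, Sep 15, 2027, which is the last day of the grace period.
The last day of the notice period: Sep 15, 2027 + 30 days = Oct 15, 2027.
The last day of the consultation period: 38 calendar days after Oct 15, 2027 is Nov 22, 2027.
The date acceleration becomes effective: 46 calendar days after Nov 22, 2027 is Jan 7, 2028.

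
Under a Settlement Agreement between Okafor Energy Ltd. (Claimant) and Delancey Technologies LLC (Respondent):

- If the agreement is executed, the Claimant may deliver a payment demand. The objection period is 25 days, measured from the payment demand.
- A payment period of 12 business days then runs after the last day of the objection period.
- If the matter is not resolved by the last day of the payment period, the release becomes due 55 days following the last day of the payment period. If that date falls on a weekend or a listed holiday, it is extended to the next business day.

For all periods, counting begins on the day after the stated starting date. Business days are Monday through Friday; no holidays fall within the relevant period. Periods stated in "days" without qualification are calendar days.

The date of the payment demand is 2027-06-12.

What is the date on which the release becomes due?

Adding 25 calendar days to 2027-06-12 gives 2027-07-07, which is the last day of the objection period.
The last day of the payment period: 12 business days after Wednesday, 2027-07-07, skipping weekends — Jul 8, Jul 9, Jul 12, Jul 13, …, Jul 21, Jul 22, Jul 23 — lands on Friday, 2027-07-23.
The date on which the release becomes due: 55 calendar days after 2027-07-23 is 2027-09-16. 2027-09-16 is a Thursday, so no roll-forward applies.

2027-09-16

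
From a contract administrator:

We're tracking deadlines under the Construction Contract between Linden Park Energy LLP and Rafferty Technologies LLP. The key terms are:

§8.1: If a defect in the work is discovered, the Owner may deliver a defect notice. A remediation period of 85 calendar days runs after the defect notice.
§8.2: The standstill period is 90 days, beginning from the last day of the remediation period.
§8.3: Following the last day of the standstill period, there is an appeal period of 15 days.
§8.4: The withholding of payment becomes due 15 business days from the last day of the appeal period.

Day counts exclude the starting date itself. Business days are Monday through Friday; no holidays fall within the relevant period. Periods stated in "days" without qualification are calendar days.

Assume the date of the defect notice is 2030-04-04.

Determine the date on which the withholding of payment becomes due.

Adding 85 calendar days to 2030-04-04 gives 2030-06-28, which is the last day of the remediation period.
The last day of the standstill period: 90 calendar days after 2030-06-28 is 2030-09-26.
The last day of the appeal period: 2030-09-26 + 15 days = 2030-10-11.
From Friday, 2030-10-11, 15 business days (Oct 14, Oct 15, Oct 16, Oct 17, …, Oct 30, Oct 31, Nov 1, skipping weekends) brings us to Friday, 2030-11-01, which is the date on which the withholding of payment becomes due.

2030-11-01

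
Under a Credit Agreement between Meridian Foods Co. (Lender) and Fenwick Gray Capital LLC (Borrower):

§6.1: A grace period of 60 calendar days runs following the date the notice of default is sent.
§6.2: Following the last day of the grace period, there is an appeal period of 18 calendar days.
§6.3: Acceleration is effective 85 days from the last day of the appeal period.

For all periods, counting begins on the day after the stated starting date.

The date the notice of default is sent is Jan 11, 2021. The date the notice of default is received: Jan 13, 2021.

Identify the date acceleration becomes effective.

Jun 23, 2021

The last day of the grace period: 60 calendar days after Jan 11, 2021 is Mar 12, 2021.
The last day of the appeal period: Mar 12, 2021 + 18 days = Mar 30, 2021.
Adding 85 calendar days to Mar 30, 2021 gives Jun 23, 2021, which is the date acceleration becomes effective.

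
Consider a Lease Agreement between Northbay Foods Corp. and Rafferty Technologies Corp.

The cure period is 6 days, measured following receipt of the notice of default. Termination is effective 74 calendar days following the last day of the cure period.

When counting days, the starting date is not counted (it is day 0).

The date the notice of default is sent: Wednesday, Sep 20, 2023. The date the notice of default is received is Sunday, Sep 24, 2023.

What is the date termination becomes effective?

The last day of the cure period: Sep 24, 2023 + 6 days = Sep 30, 2023.
Adding 74 calendar days to Sep 30, 2023 gives Dec 13, 2023, which is the date termination becomes effective.

Dec 13, 2023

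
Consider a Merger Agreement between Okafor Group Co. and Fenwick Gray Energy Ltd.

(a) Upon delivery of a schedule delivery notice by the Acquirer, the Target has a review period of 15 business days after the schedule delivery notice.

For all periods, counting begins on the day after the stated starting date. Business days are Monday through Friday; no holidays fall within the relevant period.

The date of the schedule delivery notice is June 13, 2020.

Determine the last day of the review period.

July 3, 2020

The last day of the review period: 15 business days after Saturday, June 13, 2020, skipping weekends — Jun 15, Jun 16, Jun 17, Jun 18, …, Jul 1, Jul 2, Jul 3 — lands on Friday, July 3, 2020.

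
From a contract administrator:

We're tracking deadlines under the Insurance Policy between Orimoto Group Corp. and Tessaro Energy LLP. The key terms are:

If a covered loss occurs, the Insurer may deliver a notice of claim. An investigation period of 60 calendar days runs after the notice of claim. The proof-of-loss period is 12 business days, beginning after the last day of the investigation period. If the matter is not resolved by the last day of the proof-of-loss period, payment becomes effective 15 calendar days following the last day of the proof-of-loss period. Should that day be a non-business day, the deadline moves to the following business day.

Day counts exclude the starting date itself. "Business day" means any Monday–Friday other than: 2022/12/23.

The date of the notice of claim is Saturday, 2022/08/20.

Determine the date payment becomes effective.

The last day of the investigation period: 60 calendar days after 2022/08/20 is 2022/10/19.
The last day of the proof-of-loss period: 12 business days after Wednesday, 2022/10/19, skipping weekends — Oct 20, Oct 21, Oct 24, Oct 25, …, Nov 2, Nov 3, Nov 4 — lands on Friday, 2022/11/04.
The date payment becomes effective: 2022/11/04 + 15 days = 2022/11/19. That falls on a Saturday, so it rolls to the next business day, Monday, 2022/11/21.

2022/11/21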